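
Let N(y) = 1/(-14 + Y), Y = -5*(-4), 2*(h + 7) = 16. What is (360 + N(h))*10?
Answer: 10805/3 ≈ 3601.7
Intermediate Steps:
h = 1 (h = -7 + (½)*16 = -7 + 8 = 1)
Y = 20
N(y) = ⅙ (N(y) = 1/(-14 + 20) = 1/6 = ⅙)
(360 + N(h))*10 = (360 + ⅙)*10 = (2161/6)*10 = 10805/3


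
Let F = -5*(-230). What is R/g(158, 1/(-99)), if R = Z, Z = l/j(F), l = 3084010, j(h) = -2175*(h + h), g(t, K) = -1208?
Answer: 308401/604302000 ≈ 0.00051034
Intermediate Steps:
F = 1150
j(h) = -4350*h
Z = -308401/500250 (Z = 3084010/((-4350*1150)) = 3084010/(-5002500) = 3084010*(-1/5002500) = -308401/500250 ≈ -0.61649)
R = -308401/500250 ≈ -0.61649
R/g(158, 1/(-99)) = -308401/500250/(-1208) = -308401/500250*(-1/1208) = 308401/604302000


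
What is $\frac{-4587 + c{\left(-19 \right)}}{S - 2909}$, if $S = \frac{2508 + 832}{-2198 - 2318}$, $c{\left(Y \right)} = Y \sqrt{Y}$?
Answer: $\frac{1726241}{1095032} + \frac{21451 i \sqrt{19}}{3285096} \approx 1.5764 + 0.028463 i$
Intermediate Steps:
$c{\left(Y \right)} = Y^{\frac{3}{2}}$
$S = - \frac{835}{1129}$ ($S = \frac{3340}{-4516} = 3340 \left(- \frac{1}{4516}\right) = - \frac{835}{1129} \approx -0.73959$)
$\frac{-4587 + c{\left(-19 \right)}}{S - 2909} = \frac{-4587 + \left(-19\right)^{\frac{3}{2}}}{- \frac{835}{1129} - 2909} = \frac{-4587 - 19 i \sqrt{19}}{- \frac{3285096}{1129}} = \left(-4587 - 19 i \sqrt{19}\right) \left(- \frac{1129}{3285096}\right) = \frac{1726241}{1095032} + \frac{21451 i \sqrt{19}}{3285096}$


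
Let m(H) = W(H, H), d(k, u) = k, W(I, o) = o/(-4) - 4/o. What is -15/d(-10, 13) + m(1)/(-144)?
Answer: 881/576 ≈ 1.5295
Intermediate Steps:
W(I, o) = -4/o - o/4 (W(I, o) = o*(-¼) - 4/o = -o/4 - 4/o = -4/o - o/4)
m(H) = -4/H - H/4
-15/d(-10, 13) + m(1)/(-144) = -15/(-10) + (-4/1 - ¼*1)/(-144) = -15*(-⅒) + (-4*1 - ¼)*(-1/144) = 3/2 + (-4 - ¼)*(-1/144) = 3/2 - 17/4*(-1/144) = 3/2 + 17/576 = 881/576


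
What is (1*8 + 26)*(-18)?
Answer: -612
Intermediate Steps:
(1*8 + 26)*(-18) = (8 + 26)*(-18) = 34*(-18) = -612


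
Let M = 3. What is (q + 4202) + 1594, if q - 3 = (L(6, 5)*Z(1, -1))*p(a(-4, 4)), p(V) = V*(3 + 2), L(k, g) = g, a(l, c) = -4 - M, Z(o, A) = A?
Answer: 5974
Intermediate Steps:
a(l, c) = -7 (a(l, c) = -4 - 1*3 = -4 - 3 = -7)
p(V) = 5*V (p(V) = V*5 = 5*V)
q = 178 (q = 3 + (5*(-1))*(5*(-7)) = 3 - 5*(-35) = 3 + 175 = 178)
(q + 4202) + 1594 = (178 + 4202) + 1594 = 4380 + 1594 = 5974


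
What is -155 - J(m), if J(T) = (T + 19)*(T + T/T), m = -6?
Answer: -90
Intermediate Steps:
J(T) = (1 + T)*(19 + T) (J(T) = (19 + T)*(T + 1) = (19 + T)*(1 + T) = (1 + T)*(19 + T))
-155 - J(m) = -155 - (19 + (-6)² + 20*(-6)) = -155 - (19 + 36 - 120) = -155 - 1*(-65) = -155 + 65 = -90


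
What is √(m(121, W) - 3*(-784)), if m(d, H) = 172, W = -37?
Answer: 2*√631 ≈ 50.239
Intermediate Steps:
√(m(121, W) - 3*(-784)) = √(172 - 3*(-784)) = √(172 + 2352) = √2524 = 2*√631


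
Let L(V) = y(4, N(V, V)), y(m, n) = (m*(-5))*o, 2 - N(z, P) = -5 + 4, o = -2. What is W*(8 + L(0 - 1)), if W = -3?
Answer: -144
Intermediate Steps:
N(z, P) = 3 (N(z, P) = 2 - (-5 + 4) = 2 - 1*(-1) = 2 + 1 = 3)
y(m, n) = 10*m (y(m, n) = (m*(-5))*(-2) = -5*m*(-2) = 10*m)
L(V) = 40 (L(V) = 10*4 = 40)
W*(8 + L(0 - 1)) = -3*(8 + 40) = -3*48 = -144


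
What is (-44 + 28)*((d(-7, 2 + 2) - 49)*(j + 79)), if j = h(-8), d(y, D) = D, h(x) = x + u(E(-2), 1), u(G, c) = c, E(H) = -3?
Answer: 51840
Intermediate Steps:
h(x) = 1 + x (h(x) = x + 1 = 1 + x)
j = -7 (j = 1 - 8 = -7)
(-44 + 28)*((d(-7, 2 + 2) - 49)*(j + 79)) = (-44 + 28)*(((2 + 2) - 49)*(-7 + 79)) = -16*(4 - 49)*72 = -(-720)*72 = -16*(-3240) = 51840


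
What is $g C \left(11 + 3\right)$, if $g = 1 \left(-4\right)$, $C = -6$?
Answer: $336$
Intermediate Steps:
$g = -4$
$g C \left(11 + 3\right) = \left(-4\right) \left(-6\right) \left(11 + 3\right) = 24 \cdot 14 = 336$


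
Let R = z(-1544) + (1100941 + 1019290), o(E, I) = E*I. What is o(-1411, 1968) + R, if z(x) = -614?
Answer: -657231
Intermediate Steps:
R = 2119617 (R = -614 + (1100941 + 1019290) = -614 + 2120231 = 2119617)
o(-1411, 1968) + R = -1411*1968 + 2119617 = -2776848 + 2119617 = -657231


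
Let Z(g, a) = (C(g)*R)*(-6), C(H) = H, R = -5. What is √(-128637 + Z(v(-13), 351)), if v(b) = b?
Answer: I*√129027 ≈ 359.2*I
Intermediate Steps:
Z(g, a) = 30*g (Z(g, a) = (g*(-5))*(-6) = -5*g*(-6) = 30*g)
√(-128637 + Z(v(-13), 351)) = √(-128637 + 30*(-13)) = √(-128637 - 390) = √(-129027) = I*√129027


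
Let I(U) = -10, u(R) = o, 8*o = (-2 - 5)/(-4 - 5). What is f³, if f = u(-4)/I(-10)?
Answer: -343/373248000 ≈ -9.1896e-7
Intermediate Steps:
o = 7/72 (o = ((-2 - 5)/(-4 - 5))/8 = (-7/(-9))/8 = (-7*(-⅑))/8 = (⅛)*(7/9) = 7/72 ≈ 0.097222)
u(R) = 7/72
f = -7/720 (f = (7/72)/(-10) = (7/72)*(-⅒) = -7/720 ≈ -0.0097222)
f³ = (-7/720)³ = -343/373248000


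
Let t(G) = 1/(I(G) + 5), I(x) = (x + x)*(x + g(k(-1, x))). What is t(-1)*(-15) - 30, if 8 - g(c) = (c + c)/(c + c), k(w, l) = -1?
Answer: -195/7 ≈ -27.857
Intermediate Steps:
g(c) = 7 (g(c) = 8 - (c + c)/(c + c) = 8 - 2*c/(2*c) = 8 - 2*c*1/(2*c) = 8 - 1*1 = 8 - 1 = 7)
I(x) = 2*x*(7 + x) (I(x) = (x + x)*(x + 7) = (2*x)*(7 + x) = 2*x*(7 + x))
t(G) = 1/(5 + 2*G*(7 + G)) (t(G) = 1/(2*G*(7 + G) + 5) = 1/(5 + 2*G*(7 + G)))
t(-1)*(-15) - 30 = -15/(5 + 2*(-1)*(7 - 1)) - 30 = -15/(5 + 2*(-1)*6) - 30 = -15/(5 - 12) - 30 = -15/(-7) - 30 = -1/7*(-15) - 30 = 15/7 - 30 = -195/7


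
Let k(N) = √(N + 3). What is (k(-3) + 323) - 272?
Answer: 51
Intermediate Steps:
k(N) = √(3 + N)
(k(-3) + 323) - 272 = (√(3 - 3) + 323) - 272 = (√0 + 323) - 272 = (0 + 323) - 272 = 323 - 272 = 51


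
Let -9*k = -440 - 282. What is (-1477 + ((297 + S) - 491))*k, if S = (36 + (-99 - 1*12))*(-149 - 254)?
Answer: 6871996/3 ≈ 2.2907e+6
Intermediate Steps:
k = 722/9 (k = -(-440 - 282)/9 = -1/9*(-722) = 722/9 ≈ 80.222)
S = 30225 (S = (36 + (-99 - 12))*(-403) = (36 - 111)*(-403) = -75*(-403) = 30225)
(-1477 + ((297 + S) - 491))*k = (-1477 + ((297 + 30225) - 491))*(722/9) = (-1477 + (30522 - 491))*(722/9) = (-1477 + 30031)*(722/9) = 28554*(722/9) = 6871996/3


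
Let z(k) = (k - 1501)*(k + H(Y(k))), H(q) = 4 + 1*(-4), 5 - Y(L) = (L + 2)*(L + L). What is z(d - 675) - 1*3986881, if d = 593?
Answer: -3857075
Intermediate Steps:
Y(L) = 5 - 2*L*(2 + L) (Y(L) = 5 - (L + 2)*(L + L) = 5 - (2 + L)*2*L = 5 - 2*L*(2 + L))
H(q) = 0 (H(q) = 4 - 4 = 0)
z(k) = k*(-1501 + k) (z(k) = (k - 1501)*(k + 0) = (-1501 + k)*k = k*(-1501 + k))
z(d - 675) - 1*3986881 = (593 - 675)*(-1501 + (593 - 675)) - 1*3986881 = -82*(-1501 - 82) - 3986881 = -82*(-1583) - 3986881 = 129806 - 3986881 = -3857075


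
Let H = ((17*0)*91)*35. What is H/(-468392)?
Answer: 0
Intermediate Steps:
H = 0 (H = (0*91)*35 = 0*35 = 0)
H/(-468392) = 0/(-468392) = 0*(-1/468392) = 0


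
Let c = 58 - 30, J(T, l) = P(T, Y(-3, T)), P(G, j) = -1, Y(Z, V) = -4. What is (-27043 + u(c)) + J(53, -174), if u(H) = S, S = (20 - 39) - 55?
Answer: -27118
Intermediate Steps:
J(T, l) = -1
c = 28
S = -74 (S = -19 - 55 = -74)
u(H) = -74
(-27043 + u(c)) + J(53, -174) = (-27043 - 74) - 1 = -27117 - 1 = -27118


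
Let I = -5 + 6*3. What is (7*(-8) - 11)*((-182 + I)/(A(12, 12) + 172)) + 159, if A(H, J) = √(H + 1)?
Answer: 6649345/29571 - 11323*√13/29571 ≈ 223.48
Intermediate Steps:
A(H, J) = √(1 + H)
I = 13 (I = -5 + 18 = 13)
(7*(-8) - 11)*((-182 + I)/(A(12, 12) + 172)) + 159 = (7*(-8) - 11)*((-182 + 13)/(√(1 + 12) + 172)) + 159 = (-56 - 11)*(-169/(√13 + 172)) + 159 = -(-11323)/(172 + √13) + 159 = 11323/(172 + √13) + 159 = 159 + 11323/(172 + √13)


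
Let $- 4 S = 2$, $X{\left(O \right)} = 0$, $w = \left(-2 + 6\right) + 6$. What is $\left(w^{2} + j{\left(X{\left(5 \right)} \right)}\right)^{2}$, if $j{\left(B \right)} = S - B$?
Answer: $\frac{39601}{4} \approx 9900.3$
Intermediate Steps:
$w = 10$ ($w = 4 + 6 = 10$)
$S = - \frac{1}{2}$ ($S = \left(- \frac{1}{4}\right) 2 = - \frac{1}{2} \approx -0.5$)
$j{\left(B \right)} = - \frac{1}{2} - B$
$\left(w^{2} + j{\left(X{\left(5 \right)} \right)}\right)^{2} = \left(10^{2} - \frac{1}{2}\right)^{2} = \left(100 + \left(- \frac{1}{2} + 0\right)\right)^{2} = \left(100 - \frac{1}{2}\right)^{2} = \left(\frac{199}{2}\right)^{2} = \frac{39601}{4}$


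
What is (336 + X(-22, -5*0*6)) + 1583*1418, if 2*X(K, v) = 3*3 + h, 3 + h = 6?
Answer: 2245036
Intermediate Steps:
h = 3 (h = -3 + 6 = 3)
X(K, v) = 6 (X(K, v) = (3*3 + 3)/2 = (9 + 3)/2 = (1/2)*12 = 6)
(336 + X(-22, -5*0*6)) + 1583*1418 = (336 + 6) + 1583*1418 = 342 + 2244694 = 2245036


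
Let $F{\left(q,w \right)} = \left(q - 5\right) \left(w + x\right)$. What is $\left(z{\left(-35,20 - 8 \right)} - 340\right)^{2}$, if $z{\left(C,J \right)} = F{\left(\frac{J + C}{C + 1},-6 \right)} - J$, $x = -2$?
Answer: $\frac{29116816}{289} \approx 1.0075 \cdot 10^{5}$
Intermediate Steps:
$F{\left(q,w \right)} = \left(-5 + q\right) \left(-2 + w\right)$ ($F{\left(q,w \right)} = \left(q - 5\right) \left(w - 2\right) = \left(-5 + q\right) \left(-2 + w\right)$)
$z{\left(C,J \right)} = 40 - J - \frac{8 \left(C + J\right)}{1 + C}$ ($z{\left(C,J \right)} = \left(10 - -30 - 2 \frac{J + C}{C + 1} + \frac{J + C}{C + 1} \left(-6\right)\right) - J = \left(10 + 30 - 2 \frac{C + J}{1 + C} + \frac{C + J}{1 + C} \left(-6\right)\right) - J = \left(10 + 30 - \frac{2 \left(C + J\right)}{1 + C} - \frac{6 \left(C + J\right)}{1 + C}\right) - J = \left(40 - \frac{8 \left(C + J\right)}{1 + C}\right) - J = 40 - J - \frac{8 \left(C + J\right)}{1 + C}$)
$\left(z{\left(-35,20 - 8 \right)} - 340\right)^{2} = \left(\frac{40 - 9 \left(20 - 8\right) + 32 \left(-35\right) - - 35 \left(20 - 8\right)}{1 - 35} - 340\right)^{2} = \left(\frac{40 - 9 \left(20 - 8\right) - 1120 - - 35 \left(20 - 8\right)}{-34} - 340\right)^{2} = \left(- \frac{40 - 108 - 1120 - \left(-35\right) 12}{34} - 340\right)^{2} = \left(- \frac{40 - 108 - 1120 + 420}{34} - 340\right)^{2} = \left(\left(- \frac{1}{34}\right) \left(-768\right) - 340\right)^{2} = \left(\frac{384}{17} - 340\right)^{2} = \left(- \frac{5396}{17}\right)^{2} = \frac{29116816}{289}$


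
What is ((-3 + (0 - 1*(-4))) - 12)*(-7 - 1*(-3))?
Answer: 44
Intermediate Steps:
((-3 + (0 - 1*(-4))) - 12)*(-7 - 1*(-3)) = ((-3 + (0 + 4)) - 12)*(-7 + 3) = ((-3 + 4) - 12)*(-4) = (1 - 12)*(-4) = -11*(-4) = 44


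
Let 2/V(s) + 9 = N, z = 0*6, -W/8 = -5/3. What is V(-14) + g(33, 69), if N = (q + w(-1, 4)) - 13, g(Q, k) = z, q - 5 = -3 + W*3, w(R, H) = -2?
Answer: 1/9 ≈ 0.11111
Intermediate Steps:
W = 40/3 (W = -(-40)/3 = -8*(-5/3) = 40/3 ≈ 13.333)
z = 0
q = 42 (q = 5 + (-3 + (40/3)*3) = 5 + (-3 + 40) = 5 + 37 = 42)
g(Q, k) = 0
N = 27 (N = (42 - 2) - 13 = 40 - 13 = 27)
V(s) = 1/9 (V(s) = 2/(-9 + 27) = 2/18 = 2*(1/18) = 1/9)
V(-14) + g(33, 69) = 1/9 + 0 = 1/9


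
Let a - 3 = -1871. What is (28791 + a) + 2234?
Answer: 29157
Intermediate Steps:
a = -1868 (a = 3 - 1871 = -1868)
(28791 + a) + 2234 = (28791 - 1868) + 2234 = 26923 + 2234 = 29157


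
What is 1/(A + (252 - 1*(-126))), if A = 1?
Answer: 1/379 ≈ 0.0026385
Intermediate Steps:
1/(A + (252 - 1*(-126))) = 1/(1 + (252 - 1*(-126))) = 1/(1 + (252 + 126)) = 1/(1 + 378) = 1/379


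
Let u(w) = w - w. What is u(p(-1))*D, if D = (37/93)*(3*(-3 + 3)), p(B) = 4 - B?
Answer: 0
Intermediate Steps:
u(w) = 0
D = 0 (D = (37*(1/93))*(3*0) = (37/93)*0 = 0)
u(p(-1))*D = 0*0 = 0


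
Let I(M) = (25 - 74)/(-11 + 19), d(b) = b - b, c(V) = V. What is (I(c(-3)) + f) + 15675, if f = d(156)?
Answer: 125351/8 ≈ 15669.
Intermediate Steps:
d(b) = 0
f = 0
I(M) = -49/8
(I(c(-3)) + f) + 15675 = (-49/8 + 0) + 15675 = -49/8 + 15675 = 125351/8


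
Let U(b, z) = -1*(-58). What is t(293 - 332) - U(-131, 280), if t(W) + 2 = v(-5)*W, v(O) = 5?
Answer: -255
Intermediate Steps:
U(b, z) = 58
t(W) = -2 + 5*W
t(293 - 332) - U(-131, 280) = (-2 + 5*(293 - 332)) - 1*58 = (-2 + 5*(-39)) - 58 = (-2 - 195) - 58 = -197 - 58 = -255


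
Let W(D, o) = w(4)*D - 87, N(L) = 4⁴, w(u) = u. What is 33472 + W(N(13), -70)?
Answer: 34409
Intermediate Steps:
N(L) = 256
W(D, o) = -87 + 4*D (W(D, o) = 4*D - 87 = -87 + 4*D)
33472 + W(N(13), -70) = 33472 + (-87 + 4*256) = 33472 + (-87 + 1024) = 33472 + 937 = 34409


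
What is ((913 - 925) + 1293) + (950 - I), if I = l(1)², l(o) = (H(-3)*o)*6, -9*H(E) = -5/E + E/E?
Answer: 180455/81 ≈ 2227.8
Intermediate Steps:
H(E) = -⅑ + 5/(9*E) (H(E) = -(-5/E + E/E)/9 = -(-5/E + 1)/9 = -(1 - 5/E)/9 = -⅑ + 5/(9*E))
l(o) = -16*o/9 (l(o) = (((⅑)*(5 - 1*(-3))/(-3))*o)*6 = (((⅑)*(-⅓)*(5 + 3))*o)*6 = (((⅑)*(-⅓)*8)*o)*6 = -8*o/27*6 = -16*o/9)
I = 256/81 (I = (-16/9*1)² = (-16/9)² = 256/81 ≈ 3.1605)
((913 - 925) + 1293) + (950 - I) = ((913 - 925) + 1293) + (950 - 1*256/81) = (-12 + 1293) + (950 - 256/81) = 1281 + 76694/81 = 180455/81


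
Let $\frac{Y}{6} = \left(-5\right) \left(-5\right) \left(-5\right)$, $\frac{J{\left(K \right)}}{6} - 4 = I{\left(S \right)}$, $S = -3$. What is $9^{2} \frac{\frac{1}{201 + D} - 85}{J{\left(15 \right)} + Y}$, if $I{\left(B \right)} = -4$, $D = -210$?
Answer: $\frac{1149}{125} \approx 9.192$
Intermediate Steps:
$J{\left(K \right)} = 0$ ($J{\left(K \right)} = 24 + 6 \left(-4\right) = 24 - 24 = 0$)
$Y = -750$ ($Y = 6 \left(-5\right) \left(-5\right) \left(-5\right) = 6 \cdot 25 \left(-5\right) = 6 \left(-125\right) = -750$)
$9^{2} \frac{\frac{1}{201 + D} - 85}{J{\left(15 \right)} + Y} = 9^{2} \frac{\frac{1}{201 - 210} - 85}{0 - 750} = 81 \frac{\frac{1}{-9} - 85}{-750} = 81 \left(- \frac{1}{9} - 85\right) \left(- \frac{1}{750}\right) = 81 \left(\left(- \frac{766}{9}\right) \left(- \frac{1}{750}\right)\right) = 81 \cdot \frac{383}{3375} = \frac{1149}{125}$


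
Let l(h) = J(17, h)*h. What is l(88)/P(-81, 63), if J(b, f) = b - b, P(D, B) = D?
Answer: 0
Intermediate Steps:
J(b, f) = 0
l(h) = 0 (l(h) = 0*h = 0)
l(88)/P(-81, 63) = 0/(-81) = 0*(-1/81) = 0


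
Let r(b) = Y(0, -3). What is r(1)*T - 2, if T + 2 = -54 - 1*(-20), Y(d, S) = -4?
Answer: 142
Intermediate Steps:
T = -36 (T = -2 + (-54 - 1*(-20)) = -2 + (-54 + 20) = -2 - 34 = -36)
r(b) = -4
r(1)*T - 2 = -4*(-36) - 2 = 144 - 2 = 142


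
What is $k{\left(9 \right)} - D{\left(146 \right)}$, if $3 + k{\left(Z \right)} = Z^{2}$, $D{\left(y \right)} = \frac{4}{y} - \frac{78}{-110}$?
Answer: $\frac{310213}{4015} \approx 77.264$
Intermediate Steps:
$D{\left(y \right)} = \frac{39}{55} + \frac{4}{y}$ ($D{\left(y \right)} = \frac{4}{y} - - \frac{39}{55} = \frac{4}{y} + \frac{39}{55} = \frac{39}{55} + \frac{4}{y}$)
$k{\left(Z \right)} = -3 + Z^{2}$
$k{\left(9 \right)} - D{\left(146 \right)} = \left(-3 + 9^{2}\right) - \left(\frac{39}{55} + \frac{4}{146}\right) = \left(-3 + 81\right) - \left(\frac{39}{55} + 4 \cdot \frac{1}{146}\right) = 78 - \left(\frac{39}{55} + \frac{2}{73}\right) = 78 - \frac{2957}{4015} = \frac{310213}{4015}$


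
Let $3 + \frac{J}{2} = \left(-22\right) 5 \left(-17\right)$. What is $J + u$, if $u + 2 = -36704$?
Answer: $-32972$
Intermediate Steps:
$u = -36706$ ($u = -2 - 36704 = -36706$)
$J = 3734$ ($J = -6 + 2 \left(-22\right) 5 \left(-17\right) = -6 + 2 \left(\left(-110\right) \left(-17\right)\right) = -6 + 2 \cdot 1870 = -6 + 3740 = 3734$)
$J + u = 3734 - 36706 = -32972$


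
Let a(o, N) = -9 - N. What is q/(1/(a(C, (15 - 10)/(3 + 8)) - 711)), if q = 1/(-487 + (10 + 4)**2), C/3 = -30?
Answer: 7925/3201 ≈ 2.4758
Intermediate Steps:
C = -90 (C = 3*(-30) = -90)
q = -1/291 (q = 1/(-487 + 14**2) = 1/(-487 + 196) = 1/(-291) = -1/291 ≈ -0.0034364)
q/(1/(a(C, (15 - 10)/(3 + 8)) - 711)) = -(-240/97 - (15 - 10)/(291*(3 + 8))) = -(-240/97 - 1/291*5/11) = -(-240/97 - 1/291*5*1/11) = -(-240/97 - 5/3201) = -1/(291*(1/((-9 - 5/11) - 711))) = -1/(291*(1/(-104/11 - 711))) = -1/(291*(1/(-7925/11))) = -1/(291*(-11/7925)) = -1/291*(-7925/11) = 7925/3201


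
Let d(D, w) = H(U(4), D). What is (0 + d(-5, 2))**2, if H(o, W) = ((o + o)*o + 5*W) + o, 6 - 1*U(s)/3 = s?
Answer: 2809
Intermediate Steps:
U(s) = 18 - 3*s
H(o, W) = o + 2*o**2 + 5*W (H(o, W) = ((2*o)*o + 5*W) + o = (2*o**2 + 5*W) + o = o + 2*o**2 + 5*W)
d(D, w) = 78 + 5*D (d(D, w) = (18 - 3*4) + 2*(18 - 3*4)**2 + 5*D = (18 - 12) + 2*(18 - 12)**2 + 5*D = 6 + 2*6**2 + 5*D = 6 + 2*36 + 5*D = 6 + 72 + 5*D = 78 + 5*D)
(0 + d(-5, 2))**2 = (0 + (78 + 5*(-5)))**2 = (0 + (78 - 25))**2 = (0 + 53)**2 = 53**2 = 2809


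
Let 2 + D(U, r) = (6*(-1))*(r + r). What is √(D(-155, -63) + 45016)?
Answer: √45770 ≈ 213.94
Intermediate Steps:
D(U, r) = -2 - 12*r (D(U, r) = -2 + (6*(-1))*(r + r) = -2 - 12*r)
√(D(-155, -63) + 45016) = √((-2 - 12*(-63)) + 45016) = √((-2 + 756) + 45016) = √(754 + 45016) = √45770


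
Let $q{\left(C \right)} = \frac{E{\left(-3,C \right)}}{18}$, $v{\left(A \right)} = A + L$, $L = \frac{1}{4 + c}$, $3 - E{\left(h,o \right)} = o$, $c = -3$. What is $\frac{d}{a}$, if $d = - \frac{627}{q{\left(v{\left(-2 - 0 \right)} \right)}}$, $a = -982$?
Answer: $\frac{5643}{1964} \approx 2.8732$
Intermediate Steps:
$E{\left(h,o \right)} = 3 - o$
$L = 1$ ($L = \frac{1}{4 - 3} = 1^{-1} = 1$)
$v{\left(A \right)} = 1 + A$ ($v{\left(A \right)} = A + 1 = 1 + A$)
$q{\left(C \right)} = \frac{1}{6} - \frac{C}{18}$ ($q{\left(C \right)} = \frac{3 - C}{18} = \left(3 - C\right) \frac{1}{18} = \frac{1}{6} - \frac{C}{18}$)
$d = - \frac{5643}{2}$ ($d = - \frac{627}{\frac{1}{6} - \frac{1 - 2}{18}} = - \frac{627}{\frac{1}{6} - - \frac{1}{18}} = - \frac{627}{\frac{1}{6} + \frac{1}{18}} = - \frac{627}{\frac{2}{9}} = \left(-627\right) \frac{9}{2} = - \frac{5643}{2} \approx -2821.5$)
$\frac{d}{a} = - \frac{5643}{2 \left(-982\right)} = \left(- \frac{5643}{2}\right) \left(- \frac{1}{982}\right) = \frac{5643}{1964}$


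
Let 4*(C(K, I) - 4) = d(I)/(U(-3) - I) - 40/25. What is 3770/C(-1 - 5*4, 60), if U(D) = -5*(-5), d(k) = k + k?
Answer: 65975/48 ≈ 1374.5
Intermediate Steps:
d(k) = 2*k
U(D) = 25
C(K, I) = 18/5 + I/(2*(25 - I)) (C(K, I) = 4 + ((2*I)/(25 - I) - 40/25)/4 = 4 + (2*I/(25 - I) - 40*1/25)/4 = 4 + (2*I/(25 - I) - 8/5)/4 = 4 + (-8/5 + 2*I/(25 - I))/4 = 4 + (-⅖ + I/(2*(25 - I))) = 18/5 + I/(2*(25 - I)))
3770/C(-1 - 5*4, 60) = 3770/(((-900 + 31*60)/(10*(-25 + 60)))) = 3770/(((⅒)*(-900 + 1860)/35)) = 3770/(((⅒)*(1/35)*960)) = 3770/(96/35) = 3770*(35/96) = 65975/48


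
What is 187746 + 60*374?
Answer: 210186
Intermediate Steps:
187746 + 60*374 = 187746 + 22440 = 210186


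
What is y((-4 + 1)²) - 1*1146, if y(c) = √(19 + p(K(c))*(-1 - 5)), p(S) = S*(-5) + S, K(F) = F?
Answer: -1146 + √235 ≈ -1130.7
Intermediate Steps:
p(S) = -4*S (p(S) = -5*S + S = -4*S)
y(c) = √(19 + 24*c) (y(c) = √(19 + (-4*c)*(-1 - 5)) = √(19 - 4*c*(-6)) = √(19 + 24*c))
y((-4 + 1)²) - 1*1146 = √(19 + 24*(-4 + 1)²) - 1*1146 = √(19 + 24*(-3)²) - 1146 = √(19 + 24*9) - 1146 = √(19 + 216) - 1146 = √235 - 1146 = -1146 + √235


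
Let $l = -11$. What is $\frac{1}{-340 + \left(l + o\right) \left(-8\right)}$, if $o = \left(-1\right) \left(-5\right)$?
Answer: $- \frac{1}{292} \approx -0.0034247$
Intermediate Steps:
$o = 5$
$\frac{1}{-340 + \left(l + o\right) \left(-8\right)} = \frac{1}{-340 + \left(-11 + 5\right) \left(-8\right)} = \frac{1}{-340 - -48} = \frac{1}{-340 + 48} = \frac{1}{-292} = - \frac{1}{292}$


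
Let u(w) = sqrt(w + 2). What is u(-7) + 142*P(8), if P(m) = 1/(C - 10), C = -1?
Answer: -142/11 + I*sqrt(5) ≈ -12.909 + 2.2361*I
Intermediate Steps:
u(w) = sqrt(2 + w)
P(m) = -1/11 (P(m) = 1/(-1 - 10) = 1/(-11) = -1/11)
u(-7) + 142*P(8) = sqrt(2 - 7) + 142*(-1/11) = sqrt(-5) - 142/11 = I*sqrt(5) - 142/11 = -142/11 + I*sqrt(5)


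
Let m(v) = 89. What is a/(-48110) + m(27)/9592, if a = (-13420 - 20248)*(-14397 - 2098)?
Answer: -532694802493/46147112 ≈ -11543.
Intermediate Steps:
a = 555353660 (a = -33668*(-16495) = 555353660)
a/(-48110) + m(27)/9592 = 555353660/(-48110) + 89/9592 = 555353660*(-1/48110) + 89*(1/9592) = -55535366/4811 + 89/9592 = -532694802493/46147112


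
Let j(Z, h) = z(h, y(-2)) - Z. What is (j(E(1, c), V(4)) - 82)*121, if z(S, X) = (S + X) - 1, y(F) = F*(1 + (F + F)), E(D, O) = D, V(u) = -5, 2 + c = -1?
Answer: -10043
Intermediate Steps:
c = -3 (c = -2 - 1 = -3)
y(F) = F*(1 + 2*F)
z(S, X) = -1 + S + X
j(Z, h) = 5 + h - Z (j(Z, h) = (-1 + h - 2*(1 + 2*(-2))) - Z = (-1 + h - 2*(1 - 4)) - Z = (-1 + h - 2*(-3)) - Z = (-1 + h + 6) - Z = (5 + h) - Z = 5 + h - Z)
(j(E(1, c), V(4)) - 82)*121 = ((5 - 5 - 1*1) - 82)*121 = ((5 - 5 - 1) - 82)*121 = (-1 - 82)*121 = -83*121 = -10043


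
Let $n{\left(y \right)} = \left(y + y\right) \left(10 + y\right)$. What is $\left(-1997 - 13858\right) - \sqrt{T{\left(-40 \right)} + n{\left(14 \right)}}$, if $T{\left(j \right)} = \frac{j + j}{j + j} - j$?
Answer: $-15855 - \sqrt{713} \approx -15882.0$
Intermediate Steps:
$n{\left(y \right)} = 2 y \left(10 + y\right)$
$T{\left(j \right)} = 1 - j$ ($T{\left(j \right)} = \frac{2 j}{2 j} - j = 2 j \frac{1}{2 j} - j = 1 - j$)
$\left(-1997 - 13858\right) - \sqrt{T{\left(-40 \right)} + n{\left(14 \right)}} = \left(-1997 - 13858\right) - \sqrt{\left(1 - -40\right) + 2 \cdot 14 \left(10 + 14\right)} = -15855 - \sqrt{\left(1 + 40\right) + 2 \cdot 14 \cdot 24} = -15855 - \sqrt{41 + 672} = -15855 - \sqrt{713}$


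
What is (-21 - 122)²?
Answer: 20449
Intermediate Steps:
(-21 - 122)² = (-143)² = 20449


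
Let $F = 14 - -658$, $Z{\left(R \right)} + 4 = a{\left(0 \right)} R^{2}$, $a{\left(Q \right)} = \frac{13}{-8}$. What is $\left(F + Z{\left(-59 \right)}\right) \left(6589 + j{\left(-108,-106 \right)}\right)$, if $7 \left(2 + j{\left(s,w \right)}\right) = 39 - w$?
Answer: $- \frac{922975443}{28} \approx -3.2963 \cdot 10^{7}$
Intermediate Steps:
$j{\left(s,w \right)} = \frac{25}{7} - \frac{w}{7}$ ($j{\left(s,w \right)} = -2 + \frac{39 - w}{7} = -2 - \left(- \frac{39}{7} + \frac{w}{7}\right) = \frac{25}{7} - \frac{w}{7}$)
$a{\left(Q \right)} = - \frac{13}{8}$ ($a{\left(Q \right)} = 13 \left(- \frac{1}{8}\right) = - \frac{13}{8}$)
$Z{\left(R \right)} = -4 - \frac{13 R^{2}}{8}$
$F = 672$ ($F = 14 + 658 = 672$)
$\left(F + Z{\left(-59 \right)}\right) \left(6589 + j{\left(-108,-106 \right)}\right) = \left(672 - \left(4 + \frac{13 \left(-59\right)^{2}}{8}\right)\right) \left(6589 + \left(\frac{25}{7} - - \frac{106}{7}\right)\right) = \left(672 - \frac{45285}{8}\right) \left(6589 + \left(\frac{25}{7} + \frac{106}{7}\right)\right) = \left(672 - \frac{45285}{8}\right) \left(6589 + \frac{131}{7}\right) = \left(672 - \frac{45285}{8}\right) \frac{46254}{7} = \left(- \frac{39909}{8}\right) \frac{46254}{7} = - \frac{922975443}{28}$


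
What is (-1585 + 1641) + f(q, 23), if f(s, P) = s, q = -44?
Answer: 12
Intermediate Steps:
(-1585 + 1641) + f(q, 23) = (-1585 + 1641) - 44 = 56 - 44 = 12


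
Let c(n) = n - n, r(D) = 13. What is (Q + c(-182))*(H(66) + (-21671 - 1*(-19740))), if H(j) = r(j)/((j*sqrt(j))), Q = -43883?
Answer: 84738073 - 570479*sqrt(66)/4356 ≈ 8.4737e+7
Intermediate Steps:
c(n) = 0
H(j) = 13/j**(3/2) (H(j) = 13/((j*sqrt(j))) = 13/(j**(3/2)) = 13/j**(3/2))
(Q + c(-182))*(H(66) + (-21671 - 1*(-19740))) = (-43883 + 0)*(13/66**(3/2) + (-21671 - 1*(-19740))) = -43883*(13*(sqrt(66)/4356) + (-21671 + 19740)) = -43883*(13*sqrt(66)/4356 - 1931) = -43883*(-1931 + 13*sqrt(66)/4356) = 84738073 - 570479*sqrt(66)/4356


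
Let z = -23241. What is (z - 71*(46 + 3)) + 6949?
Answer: -19771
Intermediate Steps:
(z - 71*(46 + 3)) + 6949 = (-23241 - 71*(46 + 3)) + 6949 = (-23241 - 71*49) + 6949 = (-23241 - 3479) + 6949 = -26720 + 6949 = -19771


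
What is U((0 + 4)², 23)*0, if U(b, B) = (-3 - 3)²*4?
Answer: 0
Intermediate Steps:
U(b, B) = 144 (U(b, B) = (-6)²*4 = 36*4 = 144)
U((0 + 4)², 23)*0 = 144*0 = 0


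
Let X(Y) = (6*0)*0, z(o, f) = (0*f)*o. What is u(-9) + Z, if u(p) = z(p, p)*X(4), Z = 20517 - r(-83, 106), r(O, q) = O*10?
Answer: 21347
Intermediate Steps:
r(O, q) = 10*O
z(o, f) = 0 (z(o, f) = 0*o = 0)
Z = 21347 (Z = 20517 - 10*(-83) = 20517 - 1*(-830) = 20517 + 830 = 21347)
X(Y) = 0 (X(Y) = 0*0 = 0)
u(p) = 0 (u(p) = 0*0 = 0)
u(-9) + Z = 0 + 21347 = 21347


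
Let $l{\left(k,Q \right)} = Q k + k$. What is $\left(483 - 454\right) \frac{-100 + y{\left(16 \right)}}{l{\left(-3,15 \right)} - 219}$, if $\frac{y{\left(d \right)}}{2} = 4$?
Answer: $\frac{2668}{267} \approx 9.9925$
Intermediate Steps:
$l{\left(k,Q \right)} = k + Q k$
$y{\left(d \right)} = 8$ ($y{\left(d \right)} = 2 \cdot 4 = 8$)
$\left(483 - 454\right) \frac{-100 + y{\left(16 \right)}}{l{\left(-3,15 \right)} - 219} = \left(483 - 454\right) \frac{-100 + 8}{- 3 \left(1 + 15\right) - 219} = 29 \left(- \frac{92}{\left(-3\right) 16 - 219}\right) = 29 \left(- \frac{92}{-48 - 219}\right) = 29 \left(- \frac{92}{-267}\right) = 29 \left(\left(-92\right) \left(- \frac{1}{267}\right)\right) = 29 \cdot \frac{92}{267} = \frac{2668}{267}$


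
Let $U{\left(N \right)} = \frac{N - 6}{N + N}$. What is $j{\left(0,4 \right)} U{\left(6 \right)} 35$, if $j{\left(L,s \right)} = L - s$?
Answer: $0$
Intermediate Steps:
$U{\left(N \right)} = \frac{-6 + N}{2 N}$
$j{\left(0,4 \right)} U{\left(6 \right)} 35 = \left(0 - 4\right) \frac{-6 + 6}{2 \cdot 6} \cdot 35 = \left(0 - 4\right) \frac{1}{2} \cdot \frac{1}{6} \cdot 0 \cdot 35 = \left(-4\right) 0 \cdot 35 = 0 \cdot 35 = 0$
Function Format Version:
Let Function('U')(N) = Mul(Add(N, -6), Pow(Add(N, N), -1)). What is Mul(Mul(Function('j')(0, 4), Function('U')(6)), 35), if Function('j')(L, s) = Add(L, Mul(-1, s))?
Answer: 0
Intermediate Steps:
Function('U')(N) = Mul(Rational(1, 2), Pow(N, -1), Add(-6, N)) (Function('U')(N) = Mul(Add(-6, N), Pow(Mul(2, N), -1)) = Mul(Add(-6, N), Mul(Rational(1, 2), Pow(N, -1))) = Mul(Rational(1, 2), Pow(N, -1), Add(-6, N)))
Mul(Mul(Function('j')(0, 4), Function('U')(6)), 35) = Mul(Mul(Add(0, Mul(-1, 4)), Mul(Rational(1, 2), Pow(6, -1), Add(-6, 6))), 35) = Mul(Mul(Add(0, -4), Mul(Rational(1, 2), Rational(1, 6), 0)), 35) = Mul(Mul(-4, 0), 35) = Mul(0, 35) = 0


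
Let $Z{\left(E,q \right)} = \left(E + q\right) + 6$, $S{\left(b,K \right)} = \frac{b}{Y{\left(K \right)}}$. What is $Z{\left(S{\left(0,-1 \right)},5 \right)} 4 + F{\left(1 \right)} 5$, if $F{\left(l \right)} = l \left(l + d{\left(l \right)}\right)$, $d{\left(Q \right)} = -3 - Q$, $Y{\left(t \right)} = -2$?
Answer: $29$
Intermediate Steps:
$S{\left(b,K \right)} = - \frac{b}{2}$ ($S{\left(b,K \right)} = \frac{b}{-2} = b \left(- \frac{1}{2}\right) = - \frac{b}{2}$)
$F{\left(l \right)} = - 3 l$ ($F{\left(l \right)} = l \left(l - \left(3 + l\right)\right) = l \left(-3\right) = - 3 l$)
$Z{\left(E,q \right)} = 6 + E + q$
$Z{\left(S{\left(0,-1 \right)},5 \right)} 4 + F{\left(1 \right)} 5 = \left(6 - 0 + 5\right) 4 + \left(-3\right) 1 \cdot 5 = \left(6 + 0 + 5\right) 4 - 15 = 11 \cdot 4 - 15 = 44 - 15 = 29$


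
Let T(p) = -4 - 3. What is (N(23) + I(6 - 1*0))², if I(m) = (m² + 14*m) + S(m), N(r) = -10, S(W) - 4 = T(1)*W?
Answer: 5184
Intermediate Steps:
T(p) = -7
S(W) = 4 - 7*W
I(m) = 4 + m² + 7*m (I(m) = (m² + 14*m) + (4 - 7*m) = 4 + m² + 7*m)
(N(23) + I(6 - 1*0))² = (-10 + (4 + (6 - 1*0)² + 7*(6 - 1*0)))² = (-10 + (4 + (6 + 0)² + 7*(6 + 0)))² = (-10 + (4 + 6² + 7*6))² = (-10 + (4 + 36 + 42))² = (-10 + 82)² = 72² = 5184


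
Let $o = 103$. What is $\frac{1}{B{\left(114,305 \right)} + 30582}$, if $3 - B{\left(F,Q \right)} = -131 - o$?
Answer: $\frac{1}{30819} \approx 3.2448 \cdot 10^{-5}$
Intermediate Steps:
$B{\left(F,Q \right)} = 237$ ($B{\left(F,Q \right)} = 3 - \left(-131 - 103\right) = 3 - -234 = 3 + 234 = 237$)
$\frac{1}{B{\left(114,305 \right)} + 30582} = \frac{1}{237 + 30582} = \frac{1}{30819}$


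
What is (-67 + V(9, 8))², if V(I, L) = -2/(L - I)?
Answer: 4225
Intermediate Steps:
(-67 + V(9, 8))² = (-67 + 2/(9 - 1*8))² = (-67 + 2/(9 - 8))² = (-67 + 2/1)² = (-67 + 2*1)² = (-67 + 2)² = (-65)² = 4225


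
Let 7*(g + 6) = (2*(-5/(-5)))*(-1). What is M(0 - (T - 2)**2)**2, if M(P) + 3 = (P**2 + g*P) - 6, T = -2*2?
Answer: 112211649/49 ≈ 2.2900e+6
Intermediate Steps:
g = -44/7 (g = -6 + ((2*(-5/(-5)))*(-1))/7 = -6 + ((2*(-5*(-1/5)))*(-1))/7 = -6 + ((2*1)*(-1))/7 = -6 + (2*(-1))/7 = -6 + (1/7)*(-2) = -6 - 2/7 = -44/7 ≈ -6.2857)
T = -4
M(P) = -9 + P**2 - 44*P/7 (M(P) = -3 + ((P**2 - 44*P/7) - 6) = -3 + (-6 + P**2 - 44*P/7) = -9 + P**2 - 44*P/7)
M(0 - (T - 2)**2)**2 = (-9 + (0 - (-4 - 2)**2)**2 - 44*(0 - (-4 - 2)**2)/7)**2 = (-9 + (0 - 1*(-6)**2)**2 - 44*(0 - 1*(-6)**2)/7)**2 = (-9 + (0 - 1*36)**2 - 44*(0 - 1*36)/7)**2 = (-9 + (0 - 36)**2 - 44*(0 - 36)/7)**2 = (-9 + (-36)**2 - 44/7*(-36))**2 = (-9 + 1296 + 1584/7)**2 = (10593/7)**2 = 112211649/49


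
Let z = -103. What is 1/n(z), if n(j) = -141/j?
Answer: 103/141 ≈ 0.73050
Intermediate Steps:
1/n(z) = 1/(-141/(-103)) = 1/(-141*(-1/103)) = 1/(141/103) = 103/141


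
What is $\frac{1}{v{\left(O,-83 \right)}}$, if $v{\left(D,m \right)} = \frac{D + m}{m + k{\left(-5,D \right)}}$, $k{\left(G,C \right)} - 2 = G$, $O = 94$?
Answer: $- \frac{86}{11} \approx -7.8182$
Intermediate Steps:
$k{\left(G,C \right)} = 2 + G$
$v{\left(D,m \right)} = \frac{D + m}{-3 + m}$ ($v{\left(D,m \right)} = \frac{D + m}{m + \left(2 - 5\right)} = \frac{D + m}{m - 3} = \frac{D + m}{-3 + m}$)
$\frac{1}{v{\left(O,-83 \right)}} = \frac{1}{\frac{1}{-3 - 83} \left(94 - 83\right)} = \frac{1}{\frac{1}{-86} \cdot 11} = \frac{1}{\left(- \frac{1}{86}\right) 11} = \frac{1}{- \frac{11}{86}} = - \frac{86}{11}$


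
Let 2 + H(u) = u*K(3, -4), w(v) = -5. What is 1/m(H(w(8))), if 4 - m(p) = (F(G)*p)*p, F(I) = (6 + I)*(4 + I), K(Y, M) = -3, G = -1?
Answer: -1/2531 ≈ -0.00039510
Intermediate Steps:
F(I) = (4 + I)*(6 + I)
H(u) = -2 - 3*u (H(u) = -2 + u*(-3) = -2 - 3*u)
m(p) = 4 - 15*p² (m(p) = 4 - (24 + (-1)² + 10*(-1))*p*p = 4 - (24 + 1 - 10)*p*p = 4 - 15*p*p = 4 - 15*p²)
1/m(H(w(8))) = 1/(4 - 15*(-2 - 3*(-5))²) = 1/(4 - 15*(-2 + 15)²) = 1/(4 - 15*13²) = 1/(4 - 15*169) = 1/(4 - 2535) = 1/(-2531) = -1/2531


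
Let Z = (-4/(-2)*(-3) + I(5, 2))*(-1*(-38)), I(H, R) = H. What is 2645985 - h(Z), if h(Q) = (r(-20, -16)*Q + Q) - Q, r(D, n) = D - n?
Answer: 2645833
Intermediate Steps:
Z = -38 (Z = (-4/(-2)*(-3) + 5)*(-1*(-38)) = (-4*(-½)*(-3) + 5)*38 = (2*(-3) + 5)*38 = (-6 + 5)*38 = -1*38 = -38)
h(Q) = -4*Q (h(Q) = ((-20 - 1*(-16))*Q + Q) - Q = ((-20 + 16)*Q + Q) - Q = (-4*Q + Q) - Q = -3*Q - Q = -4*Q)
2645985 - h(Z) = 2645985 - (-4)*(-38) = 2645985 - 1*152 = 2645985 - 152 = 2645833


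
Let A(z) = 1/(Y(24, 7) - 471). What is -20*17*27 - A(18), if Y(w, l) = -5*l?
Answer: -4645079/506 ≈ -9180.0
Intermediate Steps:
A(z) = -1/506 (A(z) = 1/(-5*7 - 471) = 1/(-35 - 471) = 1/(-506) = -1/506)
-20*17*27 - A(18) = -20*17*27 - 1*(-1/506) = -340*27 + 1/506 = -9180 + 1/506 = -4645079/506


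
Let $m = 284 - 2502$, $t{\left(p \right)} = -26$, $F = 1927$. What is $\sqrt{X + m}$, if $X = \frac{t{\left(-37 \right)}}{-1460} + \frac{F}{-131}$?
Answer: $\frac{i \sqrt{20418185743610}}{95630} \approx 47.251 i$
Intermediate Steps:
$X = - \frac{1405007}{95630}$ ($X = - \frac{26}{-1460} + \frac{1927}{-131} = \left(-26\right) \left(- \frac{1}{1460}\right) + 1927 \left(- \frac{1}{131}\right) = \frac{13}{730} - \frac{1927}{131} = - \frac{1405007}{95630} \approx -14.692$)
$m = -2218$ ($m = 284 - 2502 = -2218$)
$\sqrt{X + m} = \sqrt{- \frac{1405007}{95630} - 2218} = \sqrt{- \frac{213512347}{95630}} = \frac{i \sqrt{20418185743610}}{95630}$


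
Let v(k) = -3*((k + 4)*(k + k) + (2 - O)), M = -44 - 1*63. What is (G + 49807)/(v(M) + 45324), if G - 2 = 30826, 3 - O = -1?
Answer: -80635/20796 ≈ -3.8774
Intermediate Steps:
O = 4 (O = 3 - 1*(-1) = 3 + 1 = 4)
M = -107 (M = -44 - 63 = -107)
G = 30828 (G = 2 + 30826 = 30828)
v(k) = 6 - 6*k*(4 + k) (v(k) = -3*((k + 4)*(k + k) + (2 - 1*4)) = -3*((4 + k)*(2*k) + (2 - 4)) = -3*(2*k*(4 + k) - 2) = -3*(-2 + 2*k*(4 + k)) = 6 - 6*k*(4 + k))
(G + 49807)/(v(M) + 45324) = (30828 + 49807)/((6 - 24*(-107) - 6*(-107)²) + 45324) = 80635/((6 + 2568 - 6*11449) + 45324) = 80635/((6 + 2568 - 68694) + 45324) = 80635/(-66120 + 45324) = 80635/(-20796) = 80635*(-1/20796) = -80635/20796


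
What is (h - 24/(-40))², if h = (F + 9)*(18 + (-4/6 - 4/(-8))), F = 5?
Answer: 14092516/225 ≈ 62633.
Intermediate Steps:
h = 749/3 (h = (5 + 9)*(18 + (-4/6 - 4/(-8))) = 14*(18 + (-4*⅙ - 4*(-⅛))) = 14*(18 + (-⅔ + ½)) = 14*(18 - ⅙) = 14*(107/6) = 749/3 ≈ 249.67)
(h - 24/(-40))² = (749/3 - 24/(-40))² = (749/3 - 24*(-1/40))² = (749/3 + ⅗)² = (3754/15)² = 14092516/225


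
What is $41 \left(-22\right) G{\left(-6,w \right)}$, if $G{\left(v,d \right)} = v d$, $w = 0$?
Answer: $0$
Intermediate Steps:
$G{\left(v,d \right)} = d v$
$41 \left(-22\right) G{\left(-6,w \right)} = 41 \left(-22\right) 0 \left(-6\right) = \left(-902\right) 0 = 0$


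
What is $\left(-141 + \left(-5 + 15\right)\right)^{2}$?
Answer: $17161$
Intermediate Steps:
$\left(-141 + \left(-5 + 15\right)\right)^{2} = \left(-141 + 10\right)^{2} = \left(-131\right)^{2} = 17161$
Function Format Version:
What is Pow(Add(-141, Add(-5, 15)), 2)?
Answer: 17161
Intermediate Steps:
Pow(Add(-141, Add(-5, 15)), 2) = Pow(Add(-141, 10), 2) = Pow(-131, 2) = 17161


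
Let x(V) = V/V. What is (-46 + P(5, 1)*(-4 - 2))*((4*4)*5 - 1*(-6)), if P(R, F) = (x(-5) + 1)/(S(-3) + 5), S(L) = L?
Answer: -4472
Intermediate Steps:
x(V) = 1
P(R, F) = 1 (P(R, F) = (1 + 1)/(-3 + 5) = 2/2 = 2*(1/2) = 1)
(-46 + P(5, 1)*(-4 - 2))*((4*4)*5 - 1*(-6)) = (-46 + 1*(-4 - 2))*((4*4)*5 - 1*(-6)) = (-46 + 1*(-6))*(16*5 + 6) = (-46 - 6)*(80 + 6) = -52*86 = -4472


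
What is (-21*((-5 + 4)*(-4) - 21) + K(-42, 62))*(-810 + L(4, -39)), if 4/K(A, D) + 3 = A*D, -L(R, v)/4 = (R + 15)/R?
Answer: -771546155/2607 ≈ -2.9595e+5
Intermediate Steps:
L(R, v) = -4*(15 + R)/R (L(R, v) = -4*(R + 15)/R = -4*(15 + R)/R)
K(A, D) = 4/(-3 + A*D)
(-21*((-5 + 4)*(-4) - 21) + K(-42, 62))*(-810 + L(4, -39)) = (-21*((-5 + 4)*(-4) - 21) + 4/(-3 - 42*62))*(-810 + (-4 - 60/4)) = (-21*(-1*(-4) - 21) + 4/(-3 - 2604))*(-810 + (-4 - 60*¼)) = (-21*(4 - 21) + 4/(-2607))*(-810 + (-4 - 15)) = (-21*(-17) + 4*(-1/2607))*(-810 - 19) = (357 - 4/2607)*(-829) = (930695/2607)*(-829) = -771546155/2607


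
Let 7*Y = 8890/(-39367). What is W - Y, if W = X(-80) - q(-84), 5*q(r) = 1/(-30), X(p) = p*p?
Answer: 37792549867/5905050 ≈ 6400.0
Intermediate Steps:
X(p) = p²
q(r) = -1/150 (q(r) = (⅕)/(-30) = (⅕)*(-1/30) = -1/150)
W = 960001/150 (W = (-80)² - 1*(-1/150) = 6400 + 1/150 = 960001/150 ≈ 6400.0)
Y = -1270/39367 (Y = (8890/(-39367))/7 = (8890*(-1/39367))/7 = (⅐)*(-8890/39367) = -1270/39367 ≈ -0.032261)
W - Y = 960001/150 - 1*(-1270/39367) = 960001/150 + 1270/39367 = 37792549867/5905050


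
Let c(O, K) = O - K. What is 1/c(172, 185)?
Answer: -1/13 ≈ -0.076923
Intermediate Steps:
1/c(172, 185) = 1/(172 - 1*185) = 1/(172 - 185) = 1/(-13) = -1/13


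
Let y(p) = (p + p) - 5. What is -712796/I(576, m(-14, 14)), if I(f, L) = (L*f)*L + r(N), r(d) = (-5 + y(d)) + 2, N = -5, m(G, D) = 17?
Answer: -50914/11889 ≈ -4.2824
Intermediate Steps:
y(p) = -5 + 2*p (y(p) = 2*p - 5 = -5 + 2*p)
r(d) = -8 + 2*d (r(d) = (-5 + (-5 + 2*d)) + 2 = (-10 + 2*d) + 2 = -8 + 2*d)
I(f, L) = -18 + f*L² (I(f, L) = (L*f)*L + (-8 + 2*(-5)) = f*L² + (-8 - 10) = f*L² - 18 = -18 + f*L²)
-712796/I(576, m(-14, 14)) = -712796/(-18 + 576*17²) = -712796/(-18 + 576*289) = -712796/(-18 + 166464) = -712796/166446 = -712796*1/166446 = -50914/11889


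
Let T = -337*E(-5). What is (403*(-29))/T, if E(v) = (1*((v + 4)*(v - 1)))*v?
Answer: -11687/10110 ≈ -1.1560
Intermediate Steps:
E(v) = v*(-1 + v)*(4 + v) (E(v) = (1*((4 + v)*(-1 + v)))*v = (1*((-1 + v)*(4 + v)))*v = ((-1 + v)*(4 + v))*v = v*(-1 + v)*(4 + v))
T = 10110 (T = -(-1685)*(-4 + (-5)² + 3*(-5)) = -(-1685)*(-4 + 25 - 15) = -(-1685)*6 = -337*(-30) = 10110)
(403*(-29))/T = (403*(-29))/10110 = -11687*1/10110 = -11687/10110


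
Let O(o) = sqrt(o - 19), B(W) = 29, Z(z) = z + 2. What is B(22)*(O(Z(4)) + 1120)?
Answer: 32480 + 29*I*sqrt(13) ≈ 32480.0 + 104.56*I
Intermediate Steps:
Z(z) = 2 + z
O(o) = sqrt(-19 + o)
B(22)*(O(Z(4)) + 1120) = 29*(sqrt(-19 + (2 + 4)) + 1120) = 29*(sqrt(-19 + 6) + 1120) = 29*(sqrt(-13) + 1120) = 29*(I*sqrt(13) + 1120) = 29*(1120 + I*sqrt(13)) = 32480 + 29*I*sqrt(13)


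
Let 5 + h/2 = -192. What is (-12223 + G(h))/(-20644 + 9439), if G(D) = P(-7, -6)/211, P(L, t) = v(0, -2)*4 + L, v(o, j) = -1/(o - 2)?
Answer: 286562/262695 ≈ 1.0909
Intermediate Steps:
h = -394 (h = -10 + 2*(-192) = -10 - 384 = -394)
v(o, j) = -1/(-2 + o)
P(L, t) = 2 + L (P(L, t) = -1/(-2 + 0)*4 + L = -1/(-2)*4 + L = -1*(-½)*4 + L = (½)*4 + L = 2 + L)
G(D) = -5/211 (G(D) = (2 - 7)/211 = -5*1/211 = -5/211)
(-12223 + G(h))/(-20644 + 9439) = (-12223 - 5/211)/(-20644 + 9439) = -2579058/211/(-11205) = -2579058/211*(-1/11205) = 286562/262695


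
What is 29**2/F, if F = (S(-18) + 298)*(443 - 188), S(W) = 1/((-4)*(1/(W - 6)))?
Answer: 841/77520 ≈ 0.010849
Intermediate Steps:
S(W) = 3/2 - W/4 (S(W) = -(-3/2 + W/4) = -(-6 + W)/4 = 3/2 - W/4)
F = 77520 (F = ((3/2 - 1/4*(-18)) + 298)*(443 - 188) = ((3/2 + 9/2) + 298)*255 = (6 + 298)*255 = 304*255 = 77520)
29**2/F = 29**2/77520 = 841*(1/77520) = 841/77520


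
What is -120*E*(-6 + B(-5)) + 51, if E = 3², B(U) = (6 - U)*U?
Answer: 65931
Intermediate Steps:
B(U) = U*(6 - U)
E = 9
-120*E*(-6 + B(-5)) + 51 = -1080*(-6 - 5*(6 - 1*(-5))) + 51 = -1080*(-6 - 5*(6 + 5)) + 51 = -1080*(-6 - 5*11) + 51 = -1080*(-6 - 55) + 51 = -1080*(-61) + 51 = -120*(-549) + 51 = 65880 + 51 = 65931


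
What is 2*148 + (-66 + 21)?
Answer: 251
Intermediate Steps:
2*148 + (-66 + 21) = 296 - 45 = 251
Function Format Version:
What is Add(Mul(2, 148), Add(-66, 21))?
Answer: 251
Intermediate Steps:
Add(Mul(2, 148), Add(-66, 21)) = Add(296, -45) = 251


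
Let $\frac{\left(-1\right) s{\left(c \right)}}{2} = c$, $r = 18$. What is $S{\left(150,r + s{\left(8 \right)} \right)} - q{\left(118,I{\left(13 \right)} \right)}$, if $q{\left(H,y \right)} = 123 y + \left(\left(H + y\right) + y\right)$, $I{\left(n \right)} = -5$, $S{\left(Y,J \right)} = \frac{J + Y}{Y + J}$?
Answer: $508$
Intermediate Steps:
$s{\left(c \right)} = - 2 c$
$S{\left(Y,J \right)} = 1$ ($S{\left(Y,J \right)} = \frac{J + Y}{J + Y} = 1$)
$q{\left(H,y \right)} = H + 125 y$ ($q{\left(H,y \right)} = 123 y + \left(H + 2 y\right) = H + 125 y$)
$S{\left(150,r + s{\left(8 \right)} \right)} - q{\left(118,I{\left(13 \right)} \right)} = 1 - \left(118 + 125 \left(-5\right)\right) = 1 - \left(118 - 625\right) = 1 - -507 = 1 + 507 = 508$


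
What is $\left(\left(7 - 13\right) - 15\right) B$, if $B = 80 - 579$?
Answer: $10479$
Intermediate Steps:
$B = -499$ ($B = 80 - 579 = -499$)
$\left(\left(7 - 13\right) - 15\right) B = \left(\left(7 - 13\right) - 15\right) \left(-499\right) = \left(-6 - 15\right) \left(-499\right) = \left(-21\right) \left(-499\right) = 10479$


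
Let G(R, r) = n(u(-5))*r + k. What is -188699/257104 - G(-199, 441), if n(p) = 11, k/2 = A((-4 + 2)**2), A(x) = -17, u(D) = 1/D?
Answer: -1238658667/257104 ≈ -4817.7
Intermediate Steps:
k = -34 (k = 2*(-17) = -34)
G(R, r) = -34 + 11*r (G(R, r) = 11*r - 34 = -34 + 11*r)
-188699/257104 - G(-199, 441) = -188699/257104 - (-34 + 11*441) = -188699*1/257104 - (-34 + 4851) = -188699/257104 - 1*4817 = -188699/257104 - 4817 = -1238658667/257104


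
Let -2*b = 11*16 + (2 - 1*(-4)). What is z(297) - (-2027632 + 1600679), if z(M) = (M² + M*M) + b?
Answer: 603280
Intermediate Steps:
b = -91 (b = -(11*16 + (2 - 1*(-4)))/2 = -(176 + (2 + 4))/2 = -(176 + 6)/2 = -½*182 = -91)
z(M) = -91 + 2*M² (z(M) = (M² + M*M) - 91 = (M² + M²) - 91 = 2*M² - 91 = -91 + 2*M²)
z(297) - (-2027632 + 1600679) = (-91 + 2*297²) - (-2027632 + 1600679) = (-91 + 2*88209) - 1*(-426953) = (-91 + 176418) + 426953 = 176327 + 426953 = 603280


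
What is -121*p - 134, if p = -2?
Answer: 108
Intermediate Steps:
-121*p - 134 = -121*(-2) - 134 = 242 - 134 = 108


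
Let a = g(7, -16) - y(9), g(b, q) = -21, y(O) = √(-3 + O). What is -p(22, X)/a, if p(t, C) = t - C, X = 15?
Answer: 49/145 - 7*√6/435 ≈ 0.29851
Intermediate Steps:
a = -21 - √6 (a = -21 - √(-3 + 9) = -21 - √6 ≈ -23.449)
-p(22, X)/a = -(22 - 1*15)/(-21 - √6) = -(22 - 15)/(-21 - √6) = -7/(-21 - √6)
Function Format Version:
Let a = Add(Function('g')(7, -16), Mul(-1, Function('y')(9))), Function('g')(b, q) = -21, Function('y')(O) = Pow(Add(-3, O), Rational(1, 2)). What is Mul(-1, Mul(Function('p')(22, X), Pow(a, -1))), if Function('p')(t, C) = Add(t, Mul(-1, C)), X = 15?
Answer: Add(Rational(49, 145), Mul(Rational(-7, 435), Pow(6, Rational(1, 2)))) ≈ 0.29851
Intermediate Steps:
a = Add(-21, Mul(-1, Pow(6, Rational(1, 2)))) (a = Add(-21, Mul(-1, Pow(Add(-3, 9), Rational(1, 2)))) = Add(-21, Mul(-1, Pow(6, Rational(1, 2)))) ≈ -23.449)
Mul(-1, Mul(Function('p')(22, X), Pow(a, -1))) = Mul(-1, Mul(Add(22, Mul(-1, 15)), Pow(Add(-21, Mul(-1, Pow(6, Rational(1, 2)))), -1))) = Mul(-1, Mul(Add(22, -15), Pow(Add(-21, Mul(-1, Pow(6, Rational(1, 2)))), -1))) = Mul(-1, Mul(7, Pow(Add(-21, Mul(-1, Pow(6, Rational(1, 2)))), -1))) = Mul(-7, Pow(Add(-21, Mul(-1, Pow(6, Rational(1, 2)))), -1))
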